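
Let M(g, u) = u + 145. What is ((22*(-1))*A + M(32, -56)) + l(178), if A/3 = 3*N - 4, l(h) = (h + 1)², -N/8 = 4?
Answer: 38730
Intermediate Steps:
M(g, u) = 145 + u
N = -32 (N = -8*4 = -32)
l(h) = (1 + h)²
A = -300 (A = 3*(3*(-32) - 4) = 3*(-96 - 4) = 3*(-100) = -300)
((22*(-1))*A + M(32, -56)) + l(178) = ((22*(-1))*(-300) + (145 - 56)) + (1 + 178)² = (-22*(-300) + 89) + 179² = (6600 + 89) + 32041 = 6689 + 32041 = 38730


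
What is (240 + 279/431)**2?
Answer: 10757630961/185761 ≈ 57911.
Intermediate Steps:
(240 + 279/431)**2 = (103719/431)**2 = 10757630961/185761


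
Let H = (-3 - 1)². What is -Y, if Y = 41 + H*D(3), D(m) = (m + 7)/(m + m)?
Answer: -203/3 ≈ -67.667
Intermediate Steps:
D(m) = (7 + m)/(2*m) (D(m) = (7 + m)/((2*m)) = (7 + m)*(1/(2*m)) = (7 + m)/(2*m))
H = 16 (H = (-4)² = 16)
Y = 203/3 (Y = 41 + 16*((½)*(7 + 3)/3) = 41 + 16*((½)*(⅓)*10) = 41 + 16*(5/3) = 41 + 80/3 = 203/3 ≈ 67.667)
-Y = -1*203/3 = -203/3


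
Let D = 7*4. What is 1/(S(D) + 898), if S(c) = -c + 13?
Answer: 1/883 ≈ 0.0011325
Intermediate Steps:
D = 28
S(c) = 13 - c
1/(S(D) + 898) = 1/((13 - 1*28) + 898) = 1/((13 - 28) + 898) = 1/(-15 + 898) = 1/883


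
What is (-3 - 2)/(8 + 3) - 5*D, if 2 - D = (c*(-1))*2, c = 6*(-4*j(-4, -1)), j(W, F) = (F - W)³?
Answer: 71165/11 ≈ 6469.5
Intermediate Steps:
c = -648 (c = 6*(-4*(-1 - 1*(-4))³) = 6*(-4*(-1 + 4)³) = 6*(-4*3³) = 6*(-4*27) = 6*(-108) = -648)
D = -1294 (D = 2 - (-648*(-1))*2 = 2 - 648*2 = 2 - 1*1296 = 2 - 1296 = -1294)
(-3 - 2)/(8 + 3) - 5*D = (-3 - 2)/(8 + 3) - 5*(-1294) = -5/11 + 6470 = 71165/11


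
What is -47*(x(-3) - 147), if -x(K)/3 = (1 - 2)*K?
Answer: 7332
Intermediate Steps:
x(K) = 3*K (x(K) = -3*(1 - 2)*K = -(-3)*K = 3*K)
-47*(x(-3) - 147) = -47*(3*(-3) - 147) = -47*(-9 - 147) = -47*(-156) = 7332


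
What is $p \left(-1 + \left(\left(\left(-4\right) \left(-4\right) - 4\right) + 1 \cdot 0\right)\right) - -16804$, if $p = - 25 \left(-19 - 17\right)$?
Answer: $26704$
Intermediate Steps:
$p = 900$ ($p = \left(-25\right) \left(-36\right) = 900$)
$p \left(-1 + \left(\left(\left(-4\right) \left(-4\right) - 4\right) + 1 \cdot 0\right)\right) - -16804 = 900 \left(-1 + \left(\left(\left(-4\right) \left(-4\right) - 4\right) + 1 \cdot 0\right)\right) - -16804 = 900 \left(-1 + \left(\left(16 - 4\right) + 0\right)\right) + 16804 = 900 \left(-1 + \left(12 + 0\right)\right) + 16804 = 900 \left(-1 + 12\right) + 16804 = 900 \cdot 11 + 16804 = 9900 + 16804 = 26704$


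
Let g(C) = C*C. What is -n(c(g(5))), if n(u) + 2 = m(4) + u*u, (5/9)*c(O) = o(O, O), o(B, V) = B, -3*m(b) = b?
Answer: -6065/3 ≈ -2021.7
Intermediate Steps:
m(b) = -b/3
g(C) = C**2
c(O) = 9*O/5
n(u) = -10/3 + u**2 (n(u) = -2 + (-1/3*4 + u*u) = -2 + (-4/3 + u**2) = -10/3 + u**2)
-n(c(g(5))) = -(-10/3 + ((9/5)*5**2)**2) = -(-10/3 + ((9/5)*25)**2) = -(-10/3 + 45**2) = -(-10/3 + 2025) = -1*6065/3 = -6065/3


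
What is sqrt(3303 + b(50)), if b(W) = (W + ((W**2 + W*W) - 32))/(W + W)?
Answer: sqrt(335318)/10 ≈ 57.907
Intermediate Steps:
b(W) = (-32 + W + 2*W**2)/(2*W) (b(W) = (W + ((W**2 + W**2) - 32))/((2*W)) = (W + (2*W**2 - 32))*(1/(2*W)) = (W + (-32 + 2*W**2))*(1/(2*W)) = (-32 + W + 2*W**2)*(1/(2*W)) = (-32 + W + 2*W**2)/(2*W))
sqrt(3303 + b(50)) = sqrt(3303 + (1/2 + 50 - 16/50)) = sqrt(3303 + (1/2 + 50 - 16*1/50)) = sqrt(3303 + (1/2 + 50 - 8/25)) = sqrt(3303 + 2509/50) = sqrt(167659/50) = sqrt(335318)/10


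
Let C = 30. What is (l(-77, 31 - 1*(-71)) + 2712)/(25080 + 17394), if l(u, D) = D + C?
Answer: 474/7079 ≈ 0.066959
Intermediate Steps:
l(u, D) = 30 + D (l(u, D) = D + 30 = 30 + D)
(l(-77, 31 - 1*(-71)) + 2712)/(25080 + 17394) = ((30 + (31 - 1*(-71))) + 2712)/(25080 + 17394) = ((30 + (31 + 71)) + 2712)/42474 = ((30 + 102) + 2712)*(1/42474) = (132 + 2712)*(1/42474) = 2844*(1/42474) = 474/7079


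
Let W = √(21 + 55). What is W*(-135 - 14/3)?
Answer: -838*√19/3 ≈ -1217.6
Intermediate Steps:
W = 2*√19 (W = √76 = 2*√19 ≈ 8.7178)
W*(-135 - 14/3) = (2*√19)*(-135 - 14/3) = (2*√19)*(-419/3) = -838*√19/3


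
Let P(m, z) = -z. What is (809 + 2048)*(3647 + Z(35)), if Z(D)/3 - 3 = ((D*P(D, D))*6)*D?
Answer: -2194444558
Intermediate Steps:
Z(D) = 9 - 18*D³ (Z(D) = 9 + 3*(((D*(-D))*6)*D) = 9 + 3*((-D²*6)*D) = 9 + 3*((-6*D²)*D) = 9 + 3*(-6*D³) = 9 - 18*D³)
(809 + 2048)*(3647 + Z(35)) = (809 + 2048)*(3647 + (9 - 18*35³)) = 2857*(3647 + (9 - 18*42875)) = 2857*(3647 + (9 - 771750)) = 2857*(3647 - 771741) = 2857*(-768094) = -2194444558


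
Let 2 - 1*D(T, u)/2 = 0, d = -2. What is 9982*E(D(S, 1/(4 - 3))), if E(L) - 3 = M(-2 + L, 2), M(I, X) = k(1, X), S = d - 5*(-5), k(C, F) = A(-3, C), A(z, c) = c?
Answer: 39928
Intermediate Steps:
k(C, F) = C
S = 23 (S = -2 - 5*(-5) = -2 + 25 = 23)
D(T, u) = 4 (D(T, u) = 4 - 2*0 = 4 + 0 = 4)
M(I, X) = 1
E(L) = 4 (E(L) = 3 + 1 = 4)
9982*E(D(S, 1/(4 - 3))) = 9982*4 = 39928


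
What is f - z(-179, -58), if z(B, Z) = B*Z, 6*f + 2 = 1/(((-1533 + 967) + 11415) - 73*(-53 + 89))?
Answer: -512118973/49326 ≈ -10382.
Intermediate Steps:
f = -16441/49326 (f = -1/3 + 1/(6*(((-1533 + 967) + 11415) - 73*(-53 + 89))) = -1/3 + 1/(6*((-566 + 11415) - 73*36)) = -1/3 + 1/(6*(10849 - 2628)) = -1/3 + (1/6)/8221 = -1/3 + (1/6)*(1/8221) = -1/3 + 1/49326 = -16441/49326 ≈ -0.33331)
f - z(-179, -58) = -16441/49326 - (-179)*(-58) = -16441/49326 - 1*10382 = -16441/49326 - 10382 = -512118973/49326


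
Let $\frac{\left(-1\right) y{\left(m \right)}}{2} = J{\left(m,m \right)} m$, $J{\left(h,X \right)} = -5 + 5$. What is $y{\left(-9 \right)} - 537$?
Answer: $-537$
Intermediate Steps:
$J{\left(h,X \right)} = 0$
$y{\left(m \right)} = 0$ ($y{\left(m \right)} = - 2 \cdot 0 m = \left(-2\right) 0 = 0$)
$y{\left(-9 \right)} - 537 = 0 - 537 = -537$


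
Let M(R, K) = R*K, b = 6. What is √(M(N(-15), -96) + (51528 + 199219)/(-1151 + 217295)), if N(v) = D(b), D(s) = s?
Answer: I*√186496543697/18012 ≈ 23.976*I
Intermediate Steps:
N(v) = 6
M(R, K) = K*R
√(M(N(-15), -96) + (51528 + 199219)/(-1151 + 217295)) = √(-96*6 + (51528 + 199219)/(-1151 + 217295)) = √(-576 + 250747/216144) = √(-124248197/216144) = I*√186496543697/18012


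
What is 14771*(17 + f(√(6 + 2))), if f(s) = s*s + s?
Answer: 369275 + 29542*√2 ≈ 4.1105e+5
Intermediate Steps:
f(s) = s + s² (f(s) = s² + s = s + s²)
14771*(17 + f(√(6 + 2))) = 14771*(17 + √(6 + 2)*(1 + √(6 + 2))) = 14771*(17 + √8*(1 + √8)) = 14771*(17 + (2*√2)*(1 + 2*√2)) = 14771*(17 + 2*√2*(1 + 2*√2)) = 251107 + 29542*√2*(1 + 2*√2)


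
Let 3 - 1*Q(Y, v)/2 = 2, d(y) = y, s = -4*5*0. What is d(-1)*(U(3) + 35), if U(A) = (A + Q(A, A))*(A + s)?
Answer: -50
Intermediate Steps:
s = 0 (s = -20*0 = 0)
Q(Y, v) = 2 (Q(Y, v) = 6 - 2*2 = 6 - 4 = 2)
U(A) = A*(2 + A) (U(A) = (A + 2)*(A + 0) = (2 + A)*A = A*(2 + A))
d(-1)*(U(3) + 35) = -(3*(2 + 3) + 35) = -(3*5 + 35) = -(15 + 35) = -1*50 = -50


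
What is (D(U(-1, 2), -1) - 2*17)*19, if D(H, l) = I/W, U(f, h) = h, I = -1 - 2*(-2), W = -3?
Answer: -665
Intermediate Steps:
I = 3 (I = -1 + 4 = 3)
D(H, l) = -1 (D(H, l) = 3/(-3) = 3*(-⅓) = -1)
(D(U(-1, 2), -1) - 2*17)*19 = (-1 - 2*17)*19 = (-1 - 34)*19 = -35*19 = -665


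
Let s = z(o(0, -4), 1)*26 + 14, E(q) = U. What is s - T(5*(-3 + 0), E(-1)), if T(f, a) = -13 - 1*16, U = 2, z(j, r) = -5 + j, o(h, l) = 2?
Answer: -35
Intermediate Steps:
E(q) = 2
T(f, a) = -29 (T(f, a) = -13 - 16 = -29)
s = -64 (s = (-5 + 2)*26 + 14 = -3*26 + 14 = -78 + 14 = -64)
s - T(5*(-3 + 0), E(-1)) = -64 - 1*(-29) = -64 + 29 = -35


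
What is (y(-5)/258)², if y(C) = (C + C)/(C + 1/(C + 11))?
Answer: 100/1555009 ≈ 6.4308e-5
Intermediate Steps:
y(C) = 2*C/(C + 1/(11 + C)) (y(C) = (2*C)/(C + 1/(11 + C)) = 2*C/(C + 1/(11 + C)))
(y(-5)/258)² = ((2*(-5)*(11 - 5)/(1 + (-5)² + 11*(-5)))/258)² = ((2*(-5)*6/(1 + 25 - 55))*(1/258))² = ((2*(-5)*6/(-29))*(1/258))² = ((2*(-5)*(-1/29)*6)*(1/258))² = ((60/29)*(1/258))² = (10/1247)² = 100/1555009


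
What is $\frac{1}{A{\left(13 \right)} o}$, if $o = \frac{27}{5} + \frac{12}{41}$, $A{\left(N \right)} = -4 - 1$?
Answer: $- \frac{41}{1167} \approx -0.035133$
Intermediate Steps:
$A{\left(N \right)} = -5$ ($A{\left(N \right)} = -4 - 1 = -5$)
$o = \frac{1167}{205}$ ($o = 27 \cdot \frac{1}{5} + 12 \cdot \frac{1}{41} = \frac{27}{5} + \frac{12}{41} = \frac{1167}{205} \approx 5.6927$)
$\frac{1}{A{\left(13 \right)} o} = \frac{1}{\left(-5\right) \frac{1167}{205}} = \frac{1}{- \frac{1167}{41}} = - \frac{41}{1167}$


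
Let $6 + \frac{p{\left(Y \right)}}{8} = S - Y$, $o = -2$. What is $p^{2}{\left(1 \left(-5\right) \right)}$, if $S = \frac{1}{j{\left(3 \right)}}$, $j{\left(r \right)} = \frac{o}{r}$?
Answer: $400$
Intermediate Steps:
$j{\left(r \right)} = - \frac{2}{r}$
$S = - \frac{3}{2}$ ($S = \frac{1}{\left(-2\right) \frac{1}{3}} = \frac{1}{- \frac{2}{3}} = - \frac{3}{2} \approx -1.5$)
$p{\left(Y \right)} = -60 - 8 Y$ ($p{\left(Y \right)} = -48 + 8 \left(- \frac{3}{2} - Y\right) = -48 - \left(12 + 8 Y\right) = -60 - 8 Y$)
$p^{2}{\left(1 \left(-5\right) \right)} = \left(-60 - 8 \cdot 1 \left(-5\right)\right)^{2} = \left(-60 - -40\right)^{2} = \left(-60 + 40\right)^{2} = \left(-20\right)^{2} = 400$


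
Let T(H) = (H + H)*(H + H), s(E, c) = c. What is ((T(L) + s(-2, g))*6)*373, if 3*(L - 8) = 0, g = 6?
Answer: 586356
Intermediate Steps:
L = 8 (L = 8 + (⅓)*0 = 8 + 0 = 8)
T(H) = 4*H² (T(H) = (2*H)*(2*H) = 4*H²)
((T(L) + s(-2, g))*6)*373 = ((4*8² + 6)*6)*373 = ((4*64 + 6)*6)*373 = ((256 + 6)*6)*373 = (262*6)*373 = 1572*373 = 586356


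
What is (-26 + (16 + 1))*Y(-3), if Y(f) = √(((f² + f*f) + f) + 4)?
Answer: -9*√19 ≈ -39.230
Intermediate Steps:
Y(f) = √(4 + f + 2*f²) (Y(f) = √(((f² + f²) + f) + 4) = √((2*f² + f) + 4) = √((f + 2*f²) + 4) = √(4 + f + 2*f²))
(-26 + (16 + 1))*Y(-3) = (-26 + (16 + 1))*√(4 - 3 + 2*(-3)²) = (-26 + 17)*√(4 - 3 + 2*9) = -9*√(4 - 3 + 18) = -9*√19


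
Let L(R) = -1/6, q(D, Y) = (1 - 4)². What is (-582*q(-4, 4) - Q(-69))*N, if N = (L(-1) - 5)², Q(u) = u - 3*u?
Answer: -430528/3 ≈ -1.4351e+5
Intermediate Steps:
q(D, Y) = 9 (q(D, Y) = (-3)² = 9)
L(R) = -⅙ (L(R) = -1*⅙ = -⅙)
Q(u) = -2*u
N = 961/36 (N = (-⅙ - 5)² = (-31/6)² = 961/36 ≈ 26.694)
(-582*q(-4, 4) - Q(-69))*N = (-582*9 - (-2)*(-69))*(961/36) = (-5238 - 1*138)*(961/36) = (-5238 - 138)*(961/36) = -5376*961/36 = -430528/3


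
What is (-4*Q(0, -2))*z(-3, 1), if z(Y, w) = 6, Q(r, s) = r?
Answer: 0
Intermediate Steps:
(-4*Q(0, -2))*z(-3, 1) = -4*0*6 = 0*6 = 0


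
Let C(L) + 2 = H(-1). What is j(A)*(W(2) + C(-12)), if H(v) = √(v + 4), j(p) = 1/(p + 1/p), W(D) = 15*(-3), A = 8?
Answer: -376/65 + 8*√3/65 ≈ -5.5714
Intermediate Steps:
W(D) = -45
H(v) = √(4 + v)
C(L) = -2 + √3 (C(L) = -2 + √(4 - 1) = -2 + √3)
j(A)*(W(2) + C(-12)) = (8/(1 + 8²))*(-45 + (-2 + √3)) = (8/(1 + 64))*(-47 + √3) = (8/65)*(-47 + √3) = (8*(1/65))*(-47 + √3) = 8*(-47 + √3)/65 = -376/65 + 8*√3/65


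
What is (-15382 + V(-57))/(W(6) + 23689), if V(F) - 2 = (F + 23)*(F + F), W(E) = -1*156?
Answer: -11504/23533 ≈ -0.48885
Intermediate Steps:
W(E) = -156
V(F) = 2 + 2*F*(23 + F) (V(F) = 2 + (F + 23)*(F + F) = 2 + (23 + F)*(2*F) = 2 + 2*F*(23 + F))
(-15382 + V(-57))/(W(6) + 23689) = (-15382 + (2 + 2*(-57)² + 46*(-57)))/(-156 + 23689) = (-15382 + (2 + 2*3249 - 2622))/23533 = (-15382 + (2 + 6498 - 2622))*(1/23533) = (-15382 + 3878)*(1/23533) = -11504*1/23533 = -11504/23533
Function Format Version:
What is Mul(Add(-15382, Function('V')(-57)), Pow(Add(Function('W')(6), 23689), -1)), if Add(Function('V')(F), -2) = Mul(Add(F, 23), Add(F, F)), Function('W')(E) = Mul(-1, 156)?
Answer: Rational(-11504, 23533) ≈ -0.48885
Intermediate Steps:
Function('W')(E) = -156
Function('V')(F) = Add(2, Mul(2, F, Add(23, F))) (Function('V')(F) = Add(2, Mul(Add(F, 23), Add(F, F))) = Add(2, Mul(Add(23, F), Mul(2, F))) = Add(2, Mul(2, F, Add(23, F))))
Mul(Add(-15382, Function('V')(-57)), Pow(Add(Function('W')(6), 23689), -1)) = Mul(Add(-15382, Add(2, Mul(2, Pow(-57, 2)), Mul(46, -57))), Pow(Add(-156, 23689), -1)) = Mul(Add(-15382, Add(2, Mul(2, 3249), -2622)), Pow(23533, -1)) = Mul(Add(-15382, Add(2, 6498, -2622)), Rational(1, 23533)) = Mul(Add(-15382, 3878), Rational(1, 23533)) = Mul(-11504, Rational(1, 23533)) = Rational(-11504, 23533)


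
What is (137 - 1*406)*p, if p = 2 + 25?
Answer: -7263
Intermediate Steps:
p = 27
(137 - 1*406)*p = (137 - 1*406)*27 = (137 - 406)*27 = -269*27 = -7263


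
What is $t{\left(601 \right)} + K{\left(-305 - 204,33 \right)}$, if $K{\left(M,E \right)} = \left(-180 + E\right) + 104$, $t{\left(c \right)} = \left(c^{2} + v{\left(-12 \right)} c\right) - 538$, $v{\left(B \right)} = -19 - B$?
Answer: $356413$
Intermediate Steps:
$t{\left(c \right)} = -538 + c^{2} - 7 c$ ($t{\left(c \right)} = \left(c^{2} + \left(-19 - -12\right) c\right) - 538 = \left(c^{2} + \left(-19 + 12\right) c\right) - 538 = \left(c^{2} - 7 c\right) - 538 = -538 + c^{2} - 7 c$)
$K{\left(M,E \right)} = -76 + E$
$t{\left(601 \right)} + K{\left(-305 - 204,33 \right)} = \left(-538 + 601^{2} - 4207\right) + \left(-76 + 33\right) = \left(-538 + 361201 - 4207\right) - 43 = 356456 - 43 = 356413$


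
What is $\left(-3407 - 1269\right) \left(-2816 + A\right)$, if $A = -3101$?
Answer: $27667892$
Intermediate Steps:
$\left(-3407 - 1269\right) \left(-2816 + A\right) = \left(-3407 - 1269\right) \left(-2816 - 3101\right) = \left(-4676\right) \left(-5917\right) = 27667892$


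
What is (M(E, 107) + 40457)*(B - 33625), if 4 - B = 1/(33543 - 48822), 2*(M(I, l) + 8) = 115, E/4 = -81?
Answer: -20807996968177/15279 ≈ -1.3619e+9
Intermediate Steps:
E = -324 (E = 4*(-81) = -324)
M(I, l) = 99/2 (M(I, l) = -8 + (½)*115 = -8 + 115/2 = 99/2)
B = 61117/15279 (B = 4 - 1/(33543 - 48822) = 4 - 1/(-15279) = 4 - 1*(-1/15279) = 4 + 1/15279 = 61117/15279 ≈ 4.0001)
(M(E, 107) + 40457)*(B - 33625) = (99/2 + 40457)*(61117/15279 - 33625) = (81013/2)*(-513695258/15279) = -20807996968177/15279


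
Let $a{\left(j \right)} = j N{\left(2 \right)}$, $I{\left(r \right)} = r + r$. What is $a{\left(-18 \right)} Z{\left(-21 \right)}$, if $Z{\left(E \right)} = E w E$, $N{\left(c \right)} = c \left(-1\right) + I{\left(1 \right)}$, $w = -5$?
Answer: $0$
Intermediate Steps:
$I{\left(r \right)} = 2 r$
$N{\left(c \right)} = 2 - c$ ($N{\left(c \right)} = c \left(-1\right) + 2 \cdot 1 = - c + 2 = 2 - c$)
$Z{\left(E \right)} = - 5 E^{2}$ ($Z{\left(E \right)} = E \left(-5\right) E = - 5 E E = - 5 E^{2}$)
$a{\left(j \right)} = 0$ ($a{\left(j \right)} = j \left(2 - 2\right) = j 0 = 0$)
$a{\left(-18 \right)} Z{\left(-21 \right)} = 0 \left(- 5 \left(-21\right)^{2}\right) = 0 \left(\left(-5\right) 441\right) = 0 \left(-2205\right) = 0$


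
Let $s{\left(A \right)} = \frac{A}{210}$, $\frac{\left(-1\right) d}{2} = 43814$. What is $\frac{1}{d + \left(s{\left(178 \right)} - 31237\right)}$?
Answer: $- \frac{105}{12480736} \approx -8.413 \cdot 10^{-6}$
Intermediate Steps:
$d = -87628$ ($d = \left(-2\right) 43814 = -87628$)
$s{\left(A \right)} = \frac{A}{210}$ ($s{\left(A \right)} = A \frac{1}{210} = \frac{A}{210}$)
$\frac{1}{d + \left(s{\left(178 \right)} - 31237\right)} = \frac{1}{-87628 + \left(\frac{1}{210} \cdot 178 - 31237\right)} = \frac{1}{-87628 + \left(\frac{89}{105} - 31237\right)} = \frac{1}{-87628 - \frac{3279796}{105}} = \frac{1}{- \frac{12480736}{105}} = - \frac{105}{12480736}$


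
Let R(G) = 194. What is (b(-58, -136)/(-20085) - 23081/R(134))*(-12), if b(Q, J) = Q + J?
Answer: 927088498/649415 ≈ 1427.6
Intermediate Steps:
b(Q, J) = J + Q
(b(-58, -136)/(-20085) - 23081/R(134))*(-12) = ((-136 - 58)/(-20085) - 23081/194)*(-12) = (-194*(-1/20085) - 23081*1/194)*(-12) = (194/20085 - 23081/194)*(-12) = -463544249/3896490*(-12) = 927088498/649415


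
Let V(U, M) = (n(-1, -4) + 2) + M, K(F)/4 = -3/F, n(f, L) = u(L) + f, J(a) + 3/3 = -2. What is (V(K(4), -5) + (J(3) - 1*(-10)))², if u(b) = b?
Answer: 1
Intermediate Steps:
J(a) = -3 (J(a) = -1 - 2 = -3)
n(f, L) = L + f
K(F) = -12/F (K(F) = 4*(-3/F) = -12/F)
V(U, M) = -3 + M (V(U, M) = ((-4 - 1) + 2) + M = (-5 + 2) + M = -3 + M)
(V(K(4), -5) + (J(3) - 1*(-10)))² = ((-3 - 5) + (-3 - 1*(-10)))² = (-8 + (-3 + 10))² = (-8 + 7)² = (-1)² = 1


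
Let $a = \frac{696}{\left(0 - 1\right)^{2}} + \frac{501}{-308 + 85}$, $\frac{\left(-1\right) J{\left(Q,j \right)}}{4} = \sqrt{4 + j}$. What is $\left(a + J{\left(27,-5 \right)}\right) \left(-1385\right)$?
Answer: $- \frac{214269195}{223} + 5540 i \approx -9.6085 \cdot 10^{5} + 5540.0 i$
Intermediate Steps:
$J{\left(Q,j \right)} = - 4 \sqrt{4 + j}$
$a = \frac{154707}{223}$ ($a = \frac{696}{\left(-1\right)^{2}} + \frac{501}{-223} = \frac{696}{1} + 501 \left(- \frac{1}{223}\right) = 696 \cdot 1 - \frac{501}{223} = 696 - \frac{501}{223} = \frac{154707}{223} \approx 693.75$)
$\left(a + J{\left(27,-5 \right)}\right) \left(-1385\right) = \left(\frac{154707}{223} - 4 \sqrt{4 - 5}\right) \left(-1385\right) = \left(\frac{154707}{223} - 4 \sqrt{-1}\right) \left(-1385\right) = \left(\frac{154707}{223} - 4 i\right) \left(-1385\right) = - \frac{214269195}{223} + 5540 i$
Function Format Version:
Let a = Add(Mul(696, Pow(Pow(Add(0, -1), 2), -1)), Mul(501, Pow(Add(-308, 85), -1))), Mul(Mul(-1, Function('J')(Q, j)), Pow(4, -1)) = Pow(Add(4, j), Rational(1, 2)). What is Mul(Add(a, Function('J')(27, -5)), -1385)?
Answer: Add(Rational(-214269195, 223), Mul(5540, I)) ≈ Add(-9.6085e+5, Mul(5540.0, I))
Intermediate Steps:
Function('J')(Q, j) = Mul(-4, Pow(Add(4, j), Rational(1, 2)))
a = Rational(154707, 223) (a = Add(Mul(696, Pow(Pow(-1, 2), -1)), Mul(501, Pow(-223, -1))) = Add(Mul(696, Pow(1, -1)), Mul(501, Rational(-1, 223))) = Add(Mul(696, 1), Rational(-501, 223)) = Add(696, Rational(-501, 223)) = Rational(154707, 223) ≈ 693.75)
Mul(Add(a, Function('J')(27, -5)), -1385) = Mul(Add(Rational(154707, 223), Mul(-4, Pow(Add(4, -5), Rational(1, 2)))), -1385) = Mul(Add(Rational(154707, 223), Mul(-4, Pow(-1, Rational(1, 2)))), -1385) = Mul(Add(Rational(154707, 223), Mul(-4, I)), -1385) = Add(Rational(-214269195, 223), Mul(5540, I))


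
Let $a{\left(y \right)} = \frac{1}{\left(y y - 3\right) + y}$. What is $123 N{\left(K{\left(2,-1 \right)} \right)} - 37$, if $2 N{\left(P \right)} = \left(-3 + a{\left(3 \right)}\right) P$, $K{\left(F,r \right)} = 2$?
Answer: $- \frac{1177}{3} \approx -392.33$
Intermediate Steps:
$a{\left(y \right)} = \frac{1}{-3 + y + y^{2}}$ ($a{\left(y \right)} = \frac{1}{\left(y^{2} - 3\right) + y} = \frac{1}{\left(-3 + y^{2}\right) + y} = \frac{1}{-3 + y + y^{2}}$)
$N{\left(P \right)} = - \frac{13 P}{9}$ ($N{\left(P \right)} = \frac{\left(-3 + \frac{1}{-3 + 3 + 3^{2}}\right) P}{2} = \frac{\left(-3 + \frac{1}{-3 + 3 + 9}\right) P}{2} = \frac{\left(-3 + \frac{1}{9}\right) P}{2} = \frac{\left(- \frac{26}{9}\right) P}{2} = - \frac{13 P}{9}$)
$123 N{\left(K{\left(2,-1 \right)} \right)} - 37 = 123 \left(\left(- \frac{13}{9}\right) 2\right) - 37 = 123 \left(- \frac{26}{9}\right) - 37 = - \frac{1066}{3} - 37 = - \frac{1177}{3}$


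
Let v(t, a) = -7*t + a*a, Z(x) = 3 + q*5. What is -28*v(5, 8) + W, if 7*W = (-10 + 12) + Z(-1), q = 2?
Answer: -5669/7 ≈ -809.86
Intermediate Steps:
Z(x) = 13 (Z(x) = 3 + 2*5 = 3 + 10 = 13)
v(t, a) = a**2 - 7*t (v(t, a) = -7*t + a**2 = a**2 - 7*t)
W = 15/7 (W = ((-10 + 12) + 13)/7 = (2 + 13)/7 = (1/7)*15 = 15/7 ≈ 2.1429)
-28*v(5, 8) + W = -28*(8**2 - 7*5) + 15/7 = -28*(64 - 35) + 15/7 = -28*29 + 15/7 = -812 + 15/7 = -5669/7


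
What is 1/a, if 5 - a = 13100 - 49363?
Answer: 1/36268 ≈ 2.7573e-5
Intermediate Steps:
a = 36268 (a = 5 - (13100 - 49363) = 5 - 1*(-36263) = 5 + 36263 = 36268)
1/a = 1/36268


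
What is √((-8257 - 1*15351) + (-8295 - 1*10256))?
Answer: I*√42159 ≈ 205.33*I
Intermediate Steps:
√((-8257 - 1*15351) + (-8295 - 1*10256)) = √((-8257 - 15351) + (-8295 - 10256)) = √(-23608 - 18551) = √(-42159) = I*√42159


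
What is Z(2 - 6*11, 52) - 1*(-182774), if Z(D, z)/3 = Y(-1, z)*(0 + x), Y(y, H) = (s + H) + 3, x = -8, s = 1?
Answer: 181430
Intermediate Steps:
Y(y, H) = 4 + H (Y(y, H) = (1 + H) + 3 = 4 + H)
Z(D, z) = -96 - 24*z (Z(D, z) = 3*((4 + z)*(0 - 8)) = 3*((4 + z)*(-8)) = 3*(-32 - 8*z) = -96 - 24*z)
Z(2 - 6*11, 52) - 1*(-182774) = (-96 - 24*52) - 1*(-182774) = (-96 - 1248) + 182774 = -1344 + 182774 = 181430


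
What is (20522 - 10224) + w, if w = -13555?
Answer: -3257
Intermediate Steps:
(20522 - 10224) + w = (20522 - 10224) - 13555 = 10298 - 13555 = -3257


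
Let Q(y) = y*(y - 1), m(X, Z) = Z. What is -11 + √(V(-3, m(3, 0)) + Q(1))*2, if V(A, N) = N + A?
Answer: -11 + 2*I*√3 ≈ -11.0 + 3.4641*I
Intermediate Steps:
Q(y) = y*(-1 + y)
V(A, N) = A + N
-11 + √(V(-3, m(3, 0)) + Q(1))*2 = -11 + √((-3 + 0) + 1*(-1 + 1))*2 = -11 + √(-3 + 1*0)*2 = -11 + √(-3 + 0)*2 = -11 + √(-3)*2 = -11 + (I*√3)*2 = -11 + 2*I*√3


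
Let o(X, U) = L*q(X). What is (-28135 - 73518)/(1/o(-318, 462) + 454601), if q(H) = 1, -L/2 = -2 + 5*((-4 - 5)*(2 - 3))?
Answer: -8742158/39095685 ≈ -0.22361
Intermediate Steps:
L = -86 (L = -2*(-2 + 5*((-4 - 5)*(2 - 3))) = -2*(-2 + 5*(-9*(-1))) = -2*(-2 + 5*9) = -2*(-2 + 45) = -2*43 = -86)
o(X, U) = -86 (o(X, U) = -86*1 = -86)
(-28135 - 73518)/(1/o(-318, 462) + 454601) = (-28135 - 73518)/(1/(-86) + 454601) = -101653/(-1/86 + 454601) = -101653/39095685/86 = -101653*86/39095685 = -8742158/39095685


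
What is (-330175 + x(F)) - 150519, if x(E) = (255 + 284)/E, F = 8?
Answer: -3845013/8 ≈ -4.8063e+5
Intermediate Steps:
x(E) = 539/E
(-330175 + x(F)) - 150519 = (-330175 + 539/8) - 150519 = -2640861/8 - 150519 = -3845013/8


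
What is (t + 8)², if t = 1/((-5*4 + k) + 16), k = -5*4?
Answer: 36481/576 ≈ 63.335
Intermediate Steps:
k = -20
t = -1/24 (t = 1/((-5*4 - 20) + 16) = 1/((-20 - 20) + 16) = 1/(-40 + 16) = 1/(-24) = -1/24 ≈ -0.041667)
(t + 8)² = (-1/24 + 8)² = (191/24)² = 36481/576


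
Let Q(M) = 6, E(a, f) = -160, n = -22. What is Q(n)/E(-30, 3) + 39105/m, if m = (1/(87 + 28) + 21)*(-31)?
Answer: -11249709/187240 ≈ -60.082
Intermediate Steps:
m = -74896/115 (m = (1/115 + 21)*(-31) = (2416/115)*(-31) = -74896/115 ≈ -651.27)
Q(n)/E(-30, 3) + 39105/m = 6/(-160) + 39105/(-74896/115) = 6*(-1/160) + 39105*(-115/74896) = -3/80 - 4497075/74896 = -11249709/187240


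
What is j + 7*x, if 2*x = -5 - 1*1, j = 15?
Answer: -6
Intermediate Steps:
x = -3 (x = (-5 - 1*1)/2 = (-5 - 1)/2 = (½)*(-6) = -3)
j + 7*x = 15 + 7*(-3) = 15 - 21 = -6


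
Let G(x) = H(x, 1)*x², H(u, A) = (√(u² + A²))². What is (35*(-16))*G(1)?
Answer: -1120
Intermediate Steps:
H(u, A) = A² + u² (H(u, A) = (√(A² + u²))² = A² + u²)
G(x) = x²*(1 + x²) (G(x) = (1² + x²)*x² = (1 + x²)*x² = x²*(1 + x²))
(35*(-16))*G(1) = (35*(-16))*(1² + 1⁴) = -560*(1 + 1) = -560*2 = -1120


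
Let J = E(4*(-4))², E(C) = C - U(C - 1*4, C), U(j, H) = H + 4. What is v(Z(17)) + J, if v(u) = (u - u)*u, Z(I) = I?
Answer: 16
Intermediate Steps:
U(j, H) = 4 + H
E(C) = -4 (E(C) = C - (4 + C) = C + (-4 - C) = -4)
v(u) = 0 (v(u) = 0*u = 0)
J = 16 (J = (-4)² = 16)
v(Z(17)) + J = 0 + 16 = 16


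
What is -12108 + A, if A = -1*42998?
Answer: -55106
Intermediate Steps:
A = -42998
-12108 + A = -12108 - 42998 = -55106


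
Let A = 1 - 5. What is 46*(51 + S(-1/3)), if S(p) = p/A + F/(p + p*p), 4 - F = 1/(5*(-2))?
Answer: 22517/15 ≈ 1501.1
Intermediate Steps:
A = -4
F = 41/10 (F = 4 - 1/(5*(-2)) = 4 - 1/(-10) = 4 - (-1)/10 = 4 - 1*(-⅒) = 4 + ⅒ = 41/10 ≈ 4.1000)
S(p) = -p/4 + 41/(10*(p + p²)) (S(p) = p/(-4) + 41/(10*(p + p*p)) = p*(-¼) + 41/(10*(p + p²)) = -p/4 + 41/(10*(p + p²)))
46*(51 + S(-1/3)) = 46*(51 + (82 - 5*(-1/3)² - 5*(-1/3)³)/(20*((-1/3))*(1 - 1/3))) = 46*(51 + (82 - 5*(-1*⅓)² - 5*(-1*⅓)³)/(20*((-1*⅓))*(1 - 1*⅓))) = 46*(51 + (82 - 5*(-⅓)² - 5*(-⅓)³)/(20*(-⅓)*(1 - ⅓))) = 46*(51 + (1/20)*(-3)*(82 - 5*⅑ - 5*(-1/27))/(⅔)) = 46*(51 + (1/20)*(-3)*(3/2)*(82 - 5/9 + 5/27)) = 46*(51 + (1/20)*(-3)*(3/2)*(2204/27)) = 46*(51 - 551/30) = 46*(979/30) = 22517/15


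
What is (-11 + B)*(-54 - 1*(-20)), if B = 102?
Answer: -3094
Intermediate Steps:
(-11 + B)*(-54 - 1*(-20)) = (-11 + 102)*(-54 - 1*(-20)) = 91*(-54 + 20) = 91*(-34) = -3094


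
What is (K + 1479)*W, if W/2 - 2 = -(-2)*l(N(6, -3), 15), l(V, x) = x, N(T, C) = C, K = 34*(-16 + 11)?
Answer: 83776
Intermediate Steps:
K = -170 (K = 34*(-5) = -170)
W = 64 (W = 4 + 2*(-(-2)*15) = 4 + 2*(-1*(-30)) = 4 + 2*30 = 4 + 60 = 64)
(K + 1479)*W = (-170 + 1479)*64 = 1309*64 = 83776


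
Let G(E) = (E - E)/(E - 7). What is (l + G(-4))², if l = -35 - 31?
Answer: 4356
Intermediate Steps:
G(E) = 0 (G(E) = 0/(-7 + E) = 0)
l = -66
(l + G(-4))² = (-66 + 0)² = (-66)² = 4356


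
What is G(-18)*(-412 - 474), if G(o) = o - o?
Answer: 0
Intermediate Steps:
G(o) = 0
G(-18)*(-412 - 474) = 0*(-412 - 474) = 0*(-886) = 0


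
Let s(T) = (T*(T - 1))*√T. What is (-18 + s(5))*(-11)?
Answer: 198 - 220*√5 ≈ -293.94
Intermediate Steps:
s(T) = T^(3/2)*(-1 + T) (s(T) = (T*(-1 + T))*√T = T^(3/2)*(-1 + T))
(-18 + s(5))*(-11) = (-18 + 5^(3/2)*(-1 + 5))*(-11) = (-18 + (5*√5)*4)*(-11) = (-18 + 20*√5)*(-11) = 198 - 220*√5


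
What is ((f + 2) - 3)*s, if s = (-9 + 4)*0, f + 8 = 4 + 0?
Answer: 0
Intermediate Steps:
f = -4 (f = -8 + (4 + 0) = -8 + 4 = -4)
s = 0 (s = -5*0 = 0)
((f + 2) - 3)*s = ((-4 + 2) - 3)*0 = (-2 - 3)*0 = -5*0 = 0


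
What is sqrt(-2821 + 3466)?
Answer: sqrt(645) ≈ 25.397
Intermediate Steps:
sqrt(-2821 + 3466) = sqrt(645)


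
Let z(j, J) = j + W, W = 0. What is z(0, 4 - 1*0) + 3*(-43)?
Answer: -129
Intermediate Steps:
z(j, J) = j (z(j, J) = j + 0 = j)
z(0, 4 - 1*0) + 3*(-43) = 0 + 3*(-43) = 0 - 129 = -129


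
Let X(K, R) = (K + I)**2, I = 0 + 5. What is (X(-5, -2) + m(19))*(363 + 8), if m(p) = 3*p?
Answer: 21147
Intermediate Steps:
I = 5
X(K, R) = (5 + K)**2 (X(K, R) = (K + 5)**2 = (5 + K)**2)
(X(-5, -2) + m(19))*(363 + 8) = ((5 - 5)**2 + 3*19)*(363 + 8) = (0**2 + 57)*371 = (0 + 57)*371 = 57*371 = 21147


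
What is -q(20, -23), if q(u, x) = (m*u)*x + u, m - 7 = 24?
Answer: 14240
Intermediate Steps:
m = 31 (m = 7 + 24 = 31)
q(u, x) = u + 31*u*x (q(u, x) = (31*u)*x + u = 31*u*x + u = u + 31*u*x)
-q(20, -23) = -20*(1 + 31*(-23)) = -20*(1 - 713) = -20*(-712) = -1*(-14240) = 14240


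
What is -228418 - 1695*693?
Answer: -1403053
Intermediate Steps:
-228418 - 1695*693 = -228418 - 1*1174635 = -228418 - 1174635 = -1403053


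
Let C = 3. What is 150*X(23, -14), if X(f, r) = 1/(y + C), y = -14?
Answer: -150/11 ≈ -13.636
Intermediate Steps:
X(f, r) = -1/11 (X(f, r) = 1/(-14 + 3) = 1/(-11) = -1/11)
150*X(23, -14) = 150*(-1/11) = -150/11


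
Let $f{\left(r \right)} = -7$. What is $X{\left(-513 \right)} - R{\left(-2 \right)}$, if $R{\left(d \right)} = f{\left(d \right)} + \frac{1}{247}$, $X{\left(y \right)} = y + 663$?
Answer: $\frac{38778}{247} \approx 157.0$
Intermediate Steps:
$X{\left(y \right)} = 663 + y$
$R{\left(d \right)} = - \frac{1728}{247}$ ($R{\left(d \right)} = -7 + \frac{1}{247} = - \frac{1728}{247}$)
$X{\left(-513 \right)} - R{\left(-2 \right)} = \left(663 - 513\right) - - \frac{1728}{247} = 150 + \frac{1728}{247} = \frac{38778}{247}$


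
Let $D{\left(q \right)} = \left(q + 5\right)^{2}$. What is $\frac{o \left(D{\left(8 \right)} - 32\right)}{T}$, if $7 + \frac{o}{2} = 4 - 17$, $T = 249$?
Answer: $- \frac{5480}{249} \approx -22.008$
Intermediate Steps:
$D{\left(q \right)} = \left(5 + q\right)^{2}$
$o = -40$ ($o = -14 + 2 \left(4 - 17\right) = -14 + 2 \left(-13\right) = -14 - 26 = -40$)
$\frac{o \left(D{\left(8 \right)} - 32\right)}{T} = \frac{\left(-40\right) \left(\left(5 + 8\right)^{2} - 32\right)}{249} = - 40 \left(13^{2} - 32\right) \frac{1}{249} = - 40 \left(169 - 32\right) \frac{1}{249} = \left(-40\right) 137 \cdot \frac{1}{249} = \left(-5480\right) \frac{1}{249} = - \frac{5480}{249}$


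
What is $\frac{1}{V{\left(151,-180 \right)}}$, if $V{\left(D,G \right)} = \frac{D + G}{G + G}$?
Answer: $\frac{360}{29} \approx 12.414$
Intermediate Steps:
$V{\left(D,G \right)} = \frac{D + G}{2 G}$
$\frac{1}{V{\left(151,-180 \right)}} = \frac{1}{\frac{1}{2} \frac{1}{-180} \left(151 - 180\right)} = \frac{1}{\frac{1}{2} \left(- \frac{1}{180}\right) \left(-29\right)} = \frac{1}{\frac{29}{360}} = \frac{360}{29}$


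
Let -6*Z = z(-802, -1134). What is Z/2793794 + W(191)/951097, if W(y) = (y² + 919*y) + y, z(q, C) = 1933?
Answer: 3555236813063/15943014552108 ≈ 0.22300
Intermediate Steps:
Z = -1933/6 (Z = -⅙*1933 = -1933/6 ≈ -322.17)
W(y) = y² + 920*y
Z/2793794 + W(191)/951097 = -1933/6/2793794 + (191*(920 + 191))/951097 = -1933/6*1/2793794 + (191*1111)*(1/951097) = -1933/16762764 + 212201*(1/951097) = -1933/16762764 + 212201/951097 = 3555236813063/15943014552108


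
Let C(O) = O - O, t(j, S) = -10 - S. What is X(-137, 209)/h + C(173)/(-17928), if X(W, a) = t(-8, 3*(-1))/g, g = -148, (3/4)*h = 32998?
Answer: 3/2790688 ≈ 1.0750e-6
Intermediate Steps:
h = 131992/3 (h = (4/3)*32998 = 131992/3 ≈ 43997.)
C(O) = 0
X(W, a) = 7/148 (X(W, a) = (-10 - 3*(-1))/(-148) = (-10 - 1*(-3))*(-1/148) = (-10 + 3)*(-1/148) = -7*(-1/148) = 7/148)
X(-137, 209)/h + C(173)/(-17928) = 7/(148*(131992/3)) + 0/(-17928) = (7/148)*(3/131992) + 0*(-1/17928) = 3/2790688 + 0 = 3/2790688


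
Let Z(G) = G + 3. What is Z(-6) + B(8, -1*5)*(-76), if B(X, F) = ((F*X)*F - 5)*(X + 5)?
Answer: -192663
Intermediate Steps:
Z(G) = 3 + G
B(X, F) = (-5 + X*F**2)*(5 + X) (B(X, F) = (X*F**2 - 5)*(5 + X) = (-5 + X*F**2)*(5 + X))
Z(-6) + B(8, -1*5)*(-76) = (3 - 6) + (-25 - 5*8 + (-1*5)**2*8**2 + 5*8*(-1*5)**2)*(-76) = -3 + (-25 - 40 + (-5)**2*64 + 5*8*(-5)**2)*(-76) = -3 + (-25 - 40 + 25*64 + 5*8*25)*(-76) = -3 + (-25 - 40 + 1600 + 1000)*(-76) = -3 + 2535*(-76) = -3 - 192660 = -192663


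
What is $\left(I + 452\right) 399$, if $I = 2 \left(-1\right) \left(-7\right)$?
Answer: $185934$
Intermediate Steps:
$I = 14$ ($I = \left(-2\right) \left(-7\right) = 14$)
$\left(I + 452\right) 399 = \left(14 + 452\right) 399 = 466 \cdot 399 = 185934$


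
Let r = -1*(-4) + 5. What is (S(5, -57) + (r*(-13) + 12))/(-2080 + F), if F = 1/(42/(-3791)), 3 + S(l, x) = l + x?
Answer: 6720/91151 ≈ 0.073724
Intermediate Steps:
S(l, x) = -3 + l + x (S(l, x) = -3 + (l + x) = -3 + l + x)
r = 9 (r = 4 + 5 = 9)
F = -3791/42 (F = 1/(42*(-1/3791)) = 1/(-42/3791) = -3791/42 ≈ -90.262)
(S(5, -57) + (r*(-13) + 12))/(-2080 + F) = ((-3 + 5 - 57) + (9*(-13) + 12))/(-2080 - 3791/42) = (-55 + (-117 + 12))/(-91151/42) = (-55 - 105)*(-42/91151) = -160*(-42/91151) = 6720/91151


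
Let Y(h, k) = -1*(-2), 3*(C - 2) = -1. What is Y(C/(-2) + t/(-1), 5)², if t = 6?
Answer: 4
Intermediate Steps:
C = 5/3 (C = 2 + (⅓)*(-1) = 2 - ⅓ = 5/3 ≈ 1.6667)
Y(h, k) = 2
Y(C/(-2) + t/(-1), 5)² = 2² = 4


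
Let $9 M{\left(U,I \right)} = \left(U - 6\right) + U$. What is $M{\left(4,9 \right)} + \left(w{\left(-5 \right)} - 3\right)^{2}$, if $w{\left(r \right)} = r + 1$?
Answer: $\frac{443}{9} \approx 49.222$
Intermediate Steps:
$M{\left(U,I \right)} = - \frac{2}{3} + \frac{2 U}{9}$ ($M{\left(U,I \right)} = \frac{\left(U - 6\right) + U}{9} = \frac{\left(-6 + U\right) + U}{9} = \frac{-6 + 2 U}{9} = - \frac{2}{3} + \frac{2 U}{9}$)
$w{\left(r \right)} = 1 + r$
$M{\left(4,9 \right)} + \left(w{\left(-5 \right)} - 3\right)^{2} = \left(- \frac{2}{3} + \frac{2}{9} \cdot 4\right) + \left(\left(1 - 5\right) - 3\right)^{2} = \left(- \frac{2}{3} + \frac{8}{9}\right) + \left(-4 - 3\right)^{2} = \frac{2}{9} + \left(-7\right)^{2} = \frac{2}{9} + 49 = \frac{443}{9}$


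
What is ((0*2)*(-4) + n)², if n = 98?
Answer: 9604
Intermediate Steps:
((0*2)*(-4) + n)² = ((0*2)*(-4) + 98)² = (0*(-4) + 98)² = (0 + 98)² = 98² = 9604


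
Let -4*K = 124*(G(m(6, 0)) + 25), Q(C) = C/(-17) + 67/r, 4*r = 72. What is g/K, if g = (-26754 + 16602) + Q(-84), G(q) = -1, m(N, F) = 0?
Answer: 3103861/227664 ≈ 13.634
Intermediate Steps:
r = 18 (r = (1/4)*72 = 18)
Q(C) = 67/18 - C/17 (Q(C) = C/(-17) + 67/18 = C*(-1/17) + 67*(1/18) = -C/17 + 67/18 = 67/18 - C/17)
g = -3103861/306 (g = (-26754 + 16602) + (67/18 - 1/17*(-84)) = -10152 + (67/18 + 84/17) = -10152 + 2651/306 = -3103861/306 ≈ -10143.)
K = -744 (K = -31*(-1 + 25) = -31*24 = -1/4*2976 = -744)
g/K = -3103861/306/(-744) = -3103861/306*(-1/744) = 3103861/227664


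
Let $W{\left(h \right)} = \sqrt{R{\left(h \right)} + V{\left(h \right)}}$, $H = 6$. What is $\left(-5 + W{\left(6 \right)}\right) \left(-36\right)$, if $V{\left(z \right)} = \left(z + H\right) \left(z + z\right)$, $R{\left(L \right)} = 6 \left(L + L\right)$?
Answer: $180 - 216 \sqrt{6} \approx -349.09$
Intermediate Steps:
$R{\left(L \right)} = 12 L$ ($R{\left(L \right)} = 6 \cdot 2 L = 12 L$)
$V{\left(z \right)} = 2 z \left(6 + z\right)$ ($V{\left(z \right)} = \left(z + 6\right) \left(z + z\right) = \left(6 + z\right) 2 z = 2 z \left(6 + z\right)$)
$W{\left(h \right)} = \sqrt{12 h + 2 h \left(6 + h\right)}$
$\left(-5 + W{\left(6 \right)}\right) \left(-36\right) = \left(-5 + \sqrt{2} \sqrt{6 \left(12 + 6\right)}\right) \left(-36\right) = \left(-5 + \sqrt{2} \sqrt{6 \cdot 18}\right) \left(-36\right) = \left(-5 + \sqrt{2} \sqrt{108}\right) \left(-36\right) = \left(-5 + \sqrt{2} \cdot 6 \sqrt{3}\right) \left(-36\right) = \left(-5 + 6 \sqrt{6}\right) \left(-36\right) = 180 - 216 \sqrt{6}$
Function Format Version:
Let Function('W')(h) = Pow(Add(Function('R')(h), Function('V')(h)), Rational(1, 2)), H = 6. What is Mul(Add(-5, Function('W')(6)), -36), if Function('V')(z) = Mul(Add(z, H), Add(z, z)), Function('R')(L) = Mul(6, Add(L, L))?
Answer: Add(180, Mul(-216, Pow(6, Rational(1, 2)))) ≈ -349.09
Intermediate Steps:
Function('R')(L) = Mul(12, L) (Function('R')(L) = Mul(6, Mul(2, L)) = Mul(12, L))
Function('V')(z) = Mul(2, z, Add(6, z)) (Function('V')(z) = Mul(Add(z, 6), Add(z, z)) = Mul(Add(6, z), Mul(2, z)) = Mul(2, z, Add(6, z)))
Function('W')(h) = Pow(Add(Mul(12, h), Mul(2, h, Add(6, h))), Rational(1, 2))
Mul(Add(-5, Function('W')(6)), -36) = Mul(Add(-5, Mul(Pow(2, Rational(1, 2)), Pow(Mul(6, Add(12, 6)), Rational(1, 2)))), -36) = Mul(Add(-5, Mul(Pow(2, Rational(1, 2)), Pow(Mul(6, 18), Rational(1, 2)))), -36) = Mul(Add(-5, Mul(Pow(2, Rational(1, 2)), Pow(108, Rational(1, 2)))), -36) = Mul(Add(-5, Mul(Pow(2, Rational(1, 2)), Mul(6, Pow(3, Rational(1, 2))))), -36) = Mul(Add(-5, Mul(6, Pow(6, Rational(1, 2)))), -36) = Add(180, Mul(-216, Pow(6, Rational(1, 2))))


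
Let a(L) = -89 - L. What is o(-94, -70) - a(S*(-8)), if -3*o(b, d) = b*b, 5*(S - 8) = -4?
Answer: -43709/15 ≈ -2913.9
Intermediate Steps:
S = 36/5 (S = 8 + (⅕)*(-4) = 8 - ⅘ = 36/5 ≈ 7.2000)
o(b, d) = -b²/3 (o(b, d) = -b*b/3 = -b²/3)
o(-94, -70) - a(S*(-8)) = -⅓*(-94)² - (-89 - 36*(-8)/5) = -⅓*8836 - (-89 - 1*(-288/5)) = -8836/3 - (-89 + 288/5) = -8836/3 - 1*(-157/5) = -8836/3 + 157/5 = -43709/15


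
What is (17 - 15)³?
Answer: 8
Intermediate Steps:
(17 - 15)³ = 2³ = 8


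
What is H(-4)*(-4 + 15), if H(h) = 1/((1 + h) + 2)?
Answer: -11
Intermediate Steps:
H(h) = 1/(3 + h)
H(-4)*(-4 + 15) = (-4 + 15)/(3 - 4) = 11/(-1) = -1*11 = -11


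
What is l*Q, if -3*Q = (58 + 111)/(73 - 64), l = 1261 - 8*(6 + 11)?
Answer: -21125/3 ≈ -7041.7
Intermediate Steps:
l = 1125 (l = 1261 - 8*17 = 1261 - 1*136 = 1261 - 136 = 1125)
Q = -169/27 (Q = -(58 + 111)/(3*(73 - 64)) = -169/(3*9) = -1/3*169/9 = -169/27 ≈ -6.2593)
l*Q = 1125*(-169/27) = -21125/3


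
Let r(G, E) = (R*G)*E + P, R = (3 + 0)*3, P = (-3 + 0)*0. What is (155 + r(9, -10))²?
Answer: 429025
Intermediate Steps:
P = 0 (P = -3*0 = 0)
R = 9 (R = 3*3 = 9)
r(G, E) = 9*E*G (r(G, E) = (9*G)*E + 0 = 9*E*G + 0 = 9*E*G)
(155 + r(9, -10))² = (155 + 9*(-10)*9)² = (155 - 810)² = (-655)² = 429025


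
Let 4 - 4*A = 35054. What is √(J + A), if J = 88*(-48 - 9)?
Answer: I*√55114/2 ≈ 117.38*I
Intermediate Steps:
A = -17525/2 (A = 1 - ¼*35054 = 1 - 17527/2 = -17525/2 ≈ -8762.5)
J = -5016 (J = 88*(-57) = -5016)
√(J + A) = √(-5016 - 17525/2) = √(-27557/2) = I*√55114/2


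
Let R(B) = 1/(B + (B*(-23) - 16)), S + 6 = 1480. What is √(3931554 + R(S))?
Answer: 5*√41384053852609/16222 ≈ 1982.8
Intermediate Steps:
S = 1474 (S = -6 + 1480 = 1474)
R(B) = 1/(-16 - 22*B) (R(B) = 1/(B + (-23*B - 16)) = 1/(B + (-16 - 23*B)) = 1/(-16 - 22*B))
√(3931554 + R(S)) = √(3931554 - 1/(16 + 22*1474)) = √(3931554 - 1/(16 + 32428)) = √(3931554 - 1/32444) = √(127555337975/32444) = 5*√41384053852609/16222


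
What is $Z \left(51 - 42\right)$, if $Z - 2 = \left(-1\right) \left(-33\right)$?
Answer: $315$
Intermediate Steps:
$Z = 35$ ($Z = 2 - -33 = 2 + 33 = 35$)
$Z \left(51 - 42\right) = 35 \left(51 - 42\right) = 35 \cdot 9 = 315$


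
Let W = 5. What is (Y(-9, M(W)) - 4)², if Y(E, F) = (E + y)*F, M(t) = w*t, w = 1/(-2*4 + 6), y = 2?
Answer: 729/4 ≈ 182.25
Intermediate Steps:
w = -½ (w = 1/(-8 + 6) = 1/(-2) = -½ ≈ -0.50000)
M(t) = -t/2
Y(E, F) = F*(2 + E) (Y(E, F) = (E + 2)*F = (2 + E)*F = F*(2 + E))
(Y(-9, M(W)) - 4)² = ((-½*5)*(2 - 9) - 4)² = (-5/2*(-7) - 4)² = (35/2 - 4)² = (27/2)² = 729/4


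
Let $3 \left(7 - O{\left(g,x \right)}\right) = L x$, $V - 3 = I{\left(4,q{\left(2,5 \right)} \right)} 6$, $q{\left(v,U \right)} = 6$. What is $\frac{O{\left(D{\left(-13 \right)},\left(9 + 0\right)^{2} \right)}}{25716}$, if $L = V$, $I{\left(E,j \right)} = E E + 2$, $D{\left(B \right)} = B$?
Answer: $- \frac{1495}{12858} \approx -0.11627$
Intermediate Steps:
$I{\left(E,j \right)} = 2 + E^{2}$ ($I{\left(E,j \right)} = E^{2} + 2 = 2 + E^{2}$)
$V = 111$ ($V = 3 + \left(2 + 4^{2}\right) 6 = 3 + \left(2 + 16\right) 6 = 3 + 18 \cdot 6 = 3 + 108 = 111$)
$L = 111$
$O{\left(g,x \right)} = 7 - 37 x$ ($O{\left(g,x \right)} = 7 - \frac{111 x}{3} = 7 - 37 x$)
$\frac{O{\left(D{\left(-13 \right)},\left(9 + 0\right)^{2} \right)}}{25716} = \frac{7 - 37 \left(9 + 0\right)^{2}}{25716} = \left(7 - 37 \cdot 9^{2}\right) \frac{1}{25716} = \left(7 - 2997\right) \frac{1}{25716} = \left(-2990\right) \frac{1}{25716} = - \frac{1495}{12858}$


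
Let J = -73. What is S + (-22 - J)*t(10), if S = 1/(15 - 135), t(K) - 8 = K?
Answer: 110159/120 ≈ 917.99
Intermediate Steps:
t(K) = 8 + K
S = -1/120 (S = 1/(-120) = -1/120 ≈ -0.0083333)
S + (-22 - J)*t(10) = -1/120 + (-22 - 1*(-73))*(8 + 10) = -1/120 + (-22 + 73)*18 = -1/120 + 51*18 = -1/120 + 918 = 110159/120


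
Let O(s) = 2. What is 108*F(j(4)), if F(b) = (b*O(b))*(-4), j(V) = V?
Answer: -3456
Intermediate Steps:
F(b) = -8*b (F(b) = (b*2)*(-4) = (2*b)*(-4) = -8*b)
108*F(j(4)) = 108*(-8*4) = 108*(-32) = -3456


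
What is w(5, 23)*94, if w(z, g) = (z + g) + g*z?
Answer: 13442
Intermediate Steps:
w(z, g) = g + z + g*z (w(z, g) = (g + z) + g*z = g + z + g*z)
w(5, 23)*94 = (23 + 5 + 23*5)*94 = (23 + 5 + 115)*94 = 143*94 = 13442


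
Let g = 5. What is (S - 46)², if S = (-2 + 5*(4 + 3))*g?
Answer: 14161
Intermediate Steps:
S = 165 (S = (-2 + 5*(4 + 3))*5 = (-2 + 5*7)*5 = (-2 + 35)*5 = 33*5 = 165)
(S - 46)² = (165 - 46)² = 119² = 14161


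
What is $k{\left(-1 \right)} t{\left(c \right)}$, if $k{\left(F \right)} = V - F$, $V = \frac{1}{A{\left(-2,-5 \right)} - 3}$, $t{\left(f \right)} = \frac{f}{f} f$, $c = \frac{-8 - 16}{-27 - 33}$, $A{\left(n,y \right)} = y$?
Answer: $\frac{7}{20} \approx 0.35$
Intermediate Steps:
$c = \frac{2}{5}$ ($c = - \frac{24}{-60} = \left(-24\right) \left(- \frac{1}{60}\right) = \frac{2}{5} \approx 0.4$)
$t{\left(f \right)} = f$ ($t{\left(f \right)} = 1 f = f$)
$V = - \frac{1}{8}$ ($V = \frac{1}{-5 - 3} = \frac{1}{-8} = - \frac{1}{8} \approx -0.125$)
$k{\left(F \right)} = - \frac{1}{8} - F$
$k{\left(-1 \right)} t{\left(c \right)} = \left(- \frac{1}{8} - -1\right) \frac{2}{5} = \left(- \frac{1}{8} + 1\right) \frac{2}{5} = \frac{7}{8} \cdot \frac{2}{5} = \frac{7}{20}$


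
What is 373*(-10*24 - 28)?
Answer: -99964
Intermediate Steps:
373*(-10*24 - 28) = 373*(-240 - 28) = 373*(-268) = -99964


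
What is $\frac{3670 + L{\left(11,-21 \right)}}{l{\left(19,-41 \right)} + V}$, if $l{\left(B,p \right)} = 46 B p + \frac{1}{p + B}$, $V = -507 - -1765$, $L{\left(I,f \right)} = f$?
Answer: $- \frac{1958}{18553} \approx -0.10554$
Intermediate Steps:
$V = 1258$ ($V = -507 + 1765 = 1258$)
$l{\left(B,p \right)} = \frac{1}{B + p} + 46 B p$ ($l{\left(B,p \right)} = 46 B p + \frac{1}{B + p} = \frac{1}{B + p} + 46 B p$)
$\frac{3670 + L{\left(11,-21 \right)}}{l{\left(19,-41 \right)} + V} = \frac{3670 - 21}{\frac{1 + 46 \cdot 19 \left(-41\right)^{2} + 46 \left(-41\right) 19^{2}}{19 - 41} + 1258} = \frac{3649}{\frac{1 + 46 \cdot 19 \cdot 1681 + 46 \left(-41\right) 361}{-22} + 1258} = \frac{3649}{- \frac{1 + 1469194 - 680846}{22} + 1258} = \frac{3649}{\left(- \frac{1}{22}\right) 788349 + 1258} = \frac{3649}{- \frac{788349}{22} + 1258} = \frac{3649}{- \frac{760673}{22}} = 3649 \left(- \frac{22}{760673}\right) = - \frac{1958}{18553}$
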